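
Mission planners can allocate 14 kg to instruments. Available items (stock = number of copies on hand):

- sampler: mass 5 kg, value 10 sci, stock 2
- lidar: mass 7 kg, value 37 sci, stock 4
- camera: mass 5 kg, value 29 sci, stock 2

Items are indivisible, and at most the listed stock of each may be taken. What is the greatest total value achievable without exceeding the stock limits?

Top feasible selections:
- 2×lidar: mass 14, value 74
- 1×lidar + 1×camera: mass 12, value 66
- 2×camera: mass 10, value 58
- 1×sampler + 1×lidar: mass 12, value 47
Best: 74 sci.

74 sci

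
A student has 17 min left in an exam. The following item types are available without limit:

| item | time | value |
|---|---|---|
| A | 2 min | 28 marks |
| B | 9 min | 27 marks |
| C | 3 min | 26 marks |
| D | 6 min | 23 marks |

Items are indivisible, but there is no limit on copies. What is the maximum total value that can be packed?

Best value-per-unit is A at 28/2, and filling with it alone uses time 8×2=16. No mix of the others beats 8×28 = 224.

224 marks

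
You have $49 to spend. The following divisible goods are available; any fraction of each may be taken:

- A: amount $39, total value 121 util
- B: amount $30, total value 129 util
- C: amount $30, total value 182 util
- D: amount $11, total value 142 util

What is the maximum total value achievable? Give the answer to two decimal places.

Take in order of value per unit:
- D (142/11 per unit): all 11 → value 142, running total 142.00
- C (182/30 per unit): all 30 → value 182, running total 324.00
- B (129/30 per unit): 8 of 30 → value 8×129/30 = 34.4000, running total 358.40
Total 358.40.

358.40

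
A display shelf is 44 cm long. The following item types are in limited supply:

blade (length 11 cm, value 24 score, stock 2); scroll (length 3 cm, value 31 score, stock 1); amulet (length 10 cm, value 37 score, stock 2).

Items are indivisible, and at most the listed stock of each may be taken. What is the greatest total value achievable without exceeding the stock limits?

129 score

Top feasible selections:
- 1×blade + 1×scroll + 2×amulet: length 34, value 129
- 2×blade + 2×amulet: length 42, value 122
- 2×blade + 1×scroll + 1×amulet: length 35, value 116
- 1×scroll + 2×amulet: length 23, value 105
Best: 129 score.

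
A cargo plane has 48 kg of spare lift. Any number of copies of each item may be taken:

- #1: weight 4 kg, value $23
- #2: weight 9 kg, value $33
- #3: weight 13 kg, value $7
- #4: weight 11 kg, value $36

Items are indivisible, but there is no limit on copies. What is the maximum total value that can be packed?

Best value-per-unit is #1 at 23/4, and filling with it alone uses weight 12×4=48. No mix of the others beats 12×23 = 276.

$276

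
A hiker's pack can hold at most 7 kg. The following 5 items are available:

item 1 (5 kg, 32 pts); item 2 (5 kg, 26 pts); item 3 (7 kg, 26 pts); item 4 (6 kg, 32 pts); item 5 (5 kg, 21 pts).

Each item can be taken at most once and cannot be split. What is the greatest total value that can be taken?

Check high-value combinations within 7 kg:
- item 1: weight 5, value 32
- item 4: weight 6, value 32
- item 2: weight 5, value 26
- item 3: weight 7, value 26
Best: 32 pts.

32 pts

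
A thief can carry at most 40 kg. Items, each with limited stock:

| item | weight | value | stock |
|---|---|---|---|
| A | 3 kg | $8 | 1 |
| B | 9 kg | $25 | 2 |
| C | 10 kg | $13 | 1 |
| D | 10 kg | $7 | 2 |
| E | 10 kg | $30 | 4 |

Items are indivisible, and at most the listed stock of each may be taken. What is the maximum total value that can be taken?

Top feasible selections:
- 4×E: weight 40, value 120
- 1×B + 3×E: weight 39, value 115
- 2×B + 2×E: weight 38, value 110
Best: $120.

$120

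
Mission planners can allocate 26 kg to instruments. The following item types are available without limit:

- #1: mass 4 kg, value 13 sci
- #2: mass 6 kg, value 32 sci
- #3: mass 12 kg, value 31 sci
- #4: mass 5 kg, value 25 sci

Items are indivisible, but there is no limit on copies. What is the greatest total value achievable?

132 sci

Best value-per-unit is #2 at 32/6; filling with it alone gives 4×32 = 128.
Optimal mix: 1×#2 + 4×#4 → mass 26, value 132.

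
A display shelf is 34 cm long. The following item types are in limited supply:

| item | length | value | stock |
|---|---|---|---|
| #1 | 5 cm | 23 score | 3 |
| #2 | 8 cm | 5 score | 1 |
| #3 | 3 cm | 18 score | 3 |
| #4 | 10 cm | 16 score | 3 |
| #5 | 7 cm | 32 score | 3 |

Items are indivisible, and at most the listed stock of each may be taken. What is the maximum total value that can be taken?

164 score

Top feasible selections:
- 2×#1 + 3×#3 + 2×#5: length 33, value 164
- 2×#1 + 1×#3 + 3×#5: length 34, value 160
- 3×#1 + 3×#3 + 1×#5: length 31, value 155
Best: 164 score.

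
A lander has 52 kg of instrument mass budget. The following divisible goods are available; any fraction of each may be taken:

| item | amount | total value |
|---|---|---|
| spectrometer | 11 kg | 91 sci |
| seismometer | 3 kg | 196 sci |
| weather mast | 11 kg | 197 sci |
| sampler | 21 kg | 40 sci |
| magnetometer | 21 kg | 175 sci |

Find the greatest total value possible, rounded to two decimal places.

Take in order of value per unit:
- seismometer (196/3 per unit): all 3 → value 196, running total 196.00
- weather mast (197/11 per unit): all 11 → value 197, running total 393.00
- magnetometer (175/21 per unit): all 21 → value 175, running total 568.00
- spectrometer (91/11 per unit): all 11 → value 91, running total 659.00
- sampler (40/21 per unit): 6 of 21 → value 6×40/21 = 11.4286, running total 670.43
Total 670.43.

670.43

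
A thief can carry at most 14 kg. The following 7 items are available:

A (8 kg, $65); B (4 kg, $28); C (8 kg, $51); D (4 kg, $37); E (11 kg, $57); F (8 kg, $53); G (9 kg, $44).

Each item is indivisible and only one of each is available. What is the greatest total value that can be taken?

This is a 0/1 knapsack; check combinations near the capacity.
- A+D: weight 8+4=12, value 65+37=102
- A+B: weight 8+4=12, value 65+28=93
- D+F: weight 4+8=12, value 37+53=90
Best: $102.

$102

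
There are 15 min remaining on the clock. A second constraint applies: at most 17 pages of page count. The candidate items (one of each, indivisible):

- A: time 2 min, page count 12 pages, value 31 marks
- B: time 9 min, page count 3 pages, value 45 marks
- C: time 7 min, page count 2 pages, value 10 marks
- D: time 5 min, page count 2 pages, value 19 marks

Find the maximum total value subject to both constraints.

76 marks

Feasible sets respecting both limits:
- A+B: time 11, page count 15, value 76
- B+D: time 14, page count 5, value 64
- A+C+D: time 14, page count 16, value 60
- A+D: time 7, page count 14, value 50
Best: 76 marks.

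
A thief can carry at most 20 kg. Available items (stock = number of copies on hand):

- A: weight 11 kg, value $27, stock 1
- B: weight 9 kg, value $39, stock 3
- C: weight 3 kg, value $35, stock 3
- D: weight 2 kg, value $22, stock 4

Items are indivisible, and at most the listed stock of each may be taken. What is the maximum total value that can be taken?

$193

Best selections within weight 20 and stock limits:
- 3×C + 4×D: weight 17, value 193
- 3×C + 3×D: weight 15, value 171
- 1×B + 3×C + 1×D: weight 20, value 166
Best: $193.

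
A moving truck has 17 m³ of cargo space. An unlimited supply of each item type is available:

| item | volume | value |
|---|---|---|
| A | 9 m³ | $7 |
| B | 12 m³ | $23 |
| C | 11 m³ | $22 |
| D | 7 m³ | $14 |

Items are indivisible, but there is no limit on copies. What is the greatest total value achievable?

Best value-per-unit is C at 22/11; filling with it alone gives 1×22 = 22.
Optimal mix: 2×D → volume 14, value 28.

$28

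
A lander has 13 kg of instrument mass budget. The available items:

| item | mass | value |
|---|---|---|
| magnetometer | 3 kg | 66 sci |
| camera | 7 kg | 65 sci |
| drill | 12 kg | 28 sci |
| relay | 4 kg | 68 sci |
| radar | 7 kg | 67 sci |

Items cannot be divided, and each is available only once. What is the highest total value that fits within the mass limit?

This is a 0/1 knapsack; check combinations near the capacity.
- relay+radar: mass 4+7=11, value 68+67=135
- magnetometer+relay: mass 3+4=7, value 66+68=134
- magnetometer+radar: mass 3+7=10, value 66+67=133
- camera+relay: mass 7+4=11, value 65+68=133
Best: 135 sci.

135 sci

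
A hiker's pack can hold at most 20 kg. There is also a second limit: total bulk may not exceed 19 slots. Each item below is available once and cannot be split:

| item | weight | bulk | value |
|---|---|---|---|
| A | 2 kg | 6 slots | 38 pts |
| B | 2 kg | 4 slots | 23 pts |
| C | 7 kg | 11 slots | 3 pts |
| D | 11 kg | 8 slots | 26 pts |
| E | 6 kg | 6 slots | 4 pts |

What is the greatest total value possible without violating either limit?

Feasible sets respecting both limits:
- A+B+D: weight 15, bulk 18, value 87
- A+B+E: weight 10, bulk 16, value 65
- A+D: weight 13, bulk 14, value 64
- A+B: weight 4, bulk 10, value 61
Best: 87 pts.

87 pts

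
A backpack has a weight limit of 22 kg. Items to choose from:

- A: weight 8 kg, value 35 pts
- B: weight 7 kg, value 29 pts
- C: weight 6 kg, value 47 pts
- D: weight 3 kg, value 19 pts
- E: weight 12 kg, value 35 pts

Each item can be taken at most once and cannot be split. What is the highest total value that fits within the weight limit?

Check high-value combinations within 22 kg:
- A+B+C: weight 8+7+6=21, value 35+29+47=111
- A+C+D: weight 8+6+3=17, value 35+47+19=101
- C+D+E: weight 6+3+12=21, value 47+19+35=101
Best: 111 pts.

111 pts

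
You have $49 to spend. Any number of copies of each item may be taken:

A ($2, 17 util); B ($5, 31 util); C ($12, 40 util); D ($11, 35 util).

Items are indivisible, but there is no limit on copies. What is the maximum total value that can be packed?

Best value-per-unit is A at 17/2, and filling with it alone uses cost 24×2=48. No mix of the others beats 24×17 = 408.

408 util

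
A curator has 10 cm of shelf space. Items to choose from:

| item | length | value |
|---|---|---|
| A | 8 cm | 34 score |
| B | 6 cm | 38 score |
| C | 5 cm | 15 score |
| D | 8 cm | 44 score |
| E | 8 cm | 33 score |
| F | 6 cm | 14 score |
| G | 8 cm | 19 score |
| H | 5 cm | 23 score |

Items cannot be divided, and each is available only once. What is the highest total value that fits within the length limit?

44 score

Check high-value combinations within 10 cm:
- D: length 8, value 44
- B: length 6, value 38
- C+H: length 5+5=10, value 15+23=38
- A: length 8, value 34
Best: 44 score.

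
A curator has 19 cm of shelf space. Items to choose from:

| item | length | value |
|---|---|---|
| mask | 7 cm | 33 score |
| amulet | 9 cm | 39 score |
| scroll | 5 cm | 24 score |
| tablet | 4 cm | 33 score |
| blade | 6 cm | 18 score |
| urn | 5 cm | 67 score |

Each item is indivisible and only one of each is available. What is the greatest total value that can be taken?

This is a 0/1 knapsack; check combinations near the capacity.
- amulet+tablet+urn: length 9+4+5=18, value 39+33+67=139
- mask+tablet+urn: length 7+4+5=16, value 33+33+67=133
- amulet+scroll+urn: length 9+5+5=19, value 39+24+67=130
- scroll+tablet+urn: length 5+4+5=14, value 24+33+67=124
- mask+scroll+urn: length 7+5+5=17, value 33+24+67=124
Best: 139 score.

139 score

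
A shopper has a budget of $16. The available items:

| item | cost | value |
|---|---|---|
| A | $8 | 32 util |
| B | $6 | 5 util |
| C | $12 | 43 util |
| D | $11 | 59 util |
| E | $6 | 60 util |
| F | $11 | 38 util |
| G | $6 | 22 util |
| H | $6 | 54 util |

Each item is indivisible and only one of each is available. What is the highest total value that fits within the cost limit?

Check high-value combinations within $16:
- E+H: cost 6+6=12, value 60+54=114
- A+E: cost 8+6=14, value 32+60=92
- A+H: cost 8+6=14, value 32+54=86
- E+G: cost 6+6=12, value 60+22=82
Best: 114 util.

114 util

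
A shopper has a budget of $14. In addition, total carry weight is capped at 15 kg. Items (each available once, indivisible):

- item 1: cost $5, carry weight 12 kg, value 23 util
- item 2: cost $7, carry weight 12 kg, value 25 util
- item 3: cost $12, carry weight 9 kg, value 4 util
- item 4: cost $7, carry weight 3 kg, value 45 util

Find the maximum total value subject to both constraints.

Feasible sets respecting both limits:
- item 2+item 4: cost 14, carry weight 15, value 70
- item 1+item 4: cost 12, carry weight 15, value 68
- item 4: cost 7, carry weight 3, value 45
- item 2: cost 7, carry weight 12, value 25
Best: 70 util.

70 util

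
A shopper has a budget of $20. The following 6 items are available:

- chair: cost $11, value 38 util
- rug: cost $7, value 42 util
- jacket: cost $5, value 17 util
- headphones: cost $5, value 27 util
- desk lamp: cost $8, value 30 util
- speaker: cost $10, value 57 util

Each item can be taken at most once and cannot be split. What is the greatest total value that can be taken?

This is a 0/1 knapsack; check combinations near the capacity.
- jacket+headphones+speaker: cost 5+5+10=20, value 17+27+57=101
- rug+speaker: cost 7+10=17, value 42+57=99
- rug+headphones+desk lamp: cost 7+5+8=20, value 42+27+30=99
- rug+jacket+desk lamp: cost 7+5+8=20, value 42+17+30=89
- desk lamp+speaker: cost 8+10=18, value 30+57=87
Best: 101 util.

101 util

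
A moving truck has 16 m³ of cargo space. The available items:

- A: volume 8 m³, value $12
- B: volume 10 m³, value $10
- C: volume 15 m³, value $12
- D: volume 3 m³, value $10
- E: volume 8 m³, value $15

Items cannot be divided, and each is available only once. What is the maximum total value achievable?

$27

Check high-value combinations within 16 m³:
- A+E: volume 8+8=16, value 12+15=27
- D+E: volume 3+8=11, value 10+15=25
- A+D: volume 8+3=11, value 12+10=22
Best: $27.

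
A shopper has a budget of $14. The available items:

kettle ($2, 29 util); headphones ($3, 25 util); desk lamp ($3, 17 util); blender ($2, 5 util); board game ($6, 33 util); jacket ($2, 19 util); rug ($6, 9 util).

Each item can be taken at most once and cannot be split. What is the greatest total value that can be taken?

Check high-value combinations within $14:
- kettle+headphones+board game+jacket: cost 2+3+6+2=13, value 29+25+33+19=106
- kettle+headphones+desk lamp+board game: cost 2+3+3+6=14, value 29+25+17+33=104
- kettle+desk lamp+board game+jacket: cost 2+3+6+2=13, value 29+17+33+19=98
- kettle+headphones+desk lamp+blender+jacket: cost 2+3+3+2+2=12, value 29+25+17+5+19=95
Best: 106 util.

106 util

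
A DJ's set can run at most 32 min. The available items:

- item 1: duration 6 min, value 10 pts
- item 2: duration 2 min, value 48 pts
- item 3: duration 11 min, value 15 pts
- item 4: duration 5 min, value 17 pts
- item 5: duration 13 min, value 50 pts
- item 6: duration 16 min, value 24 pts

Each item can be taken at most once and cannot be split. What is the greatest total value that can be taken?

130 pts

Check high-value combinations within 32 min:
- item 2+item 3+item 4+item 5: duration 2+11+5+13=31, value 48+15+17+50=130
- item 1+item 2+item 4+item 5: duration 6+2+5+13=26, value 10+48+17+50=125
- item 1+item 2+item 3+item 5: duration 6+2+11+13=32, value 10+48+15+50=123
- item 2+item 5+item 6: duration 2+13+16=31, value 48+50+24=122
- item 2+item 4+item 5: duration 2+5+13=20, value 48+17+50=115
Best: 130 pts.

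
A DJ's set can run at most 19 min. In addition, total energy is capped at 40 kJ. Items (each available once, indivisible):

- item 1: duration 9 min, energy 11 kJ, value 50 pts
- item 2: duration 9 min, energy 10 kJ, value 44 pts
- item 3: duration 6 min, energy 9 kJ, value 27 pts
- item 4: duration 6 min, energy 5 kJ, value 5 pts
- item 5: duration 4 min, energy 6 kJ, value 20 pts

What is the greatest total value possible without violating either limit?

Feasible sets respecting both limits:
- item 1+item 3+item 5: duration 19, energy 26, value 97
- item 1+item 2: duration 18, energy 21, value 94
- item 2+item 3+item 5: duration 19, energy 25, value 91
Best: 97 pts.

97 pts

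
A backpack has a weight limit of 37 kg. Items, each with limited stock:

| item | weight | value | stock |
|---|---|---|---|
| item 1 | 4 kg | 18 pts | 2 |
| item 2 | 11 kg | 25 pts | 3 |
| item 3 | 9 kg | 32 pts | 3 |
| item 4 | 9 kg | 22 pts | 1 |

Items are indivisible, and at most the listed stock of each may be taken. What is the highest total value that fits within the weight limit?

Top feasible selections:
- 2×item 1 + 3×item 3: weight 35, value 132
- 2×item 1 + 1×item 2 + 2×item 3: weight 37, value 125
- 2×item 1 + 2×item 3 + 1×item 4: weight 35, value 122
- 3×item 3 + 1×item 4: weight 36, value 118
Best: 132 pts.

132 pts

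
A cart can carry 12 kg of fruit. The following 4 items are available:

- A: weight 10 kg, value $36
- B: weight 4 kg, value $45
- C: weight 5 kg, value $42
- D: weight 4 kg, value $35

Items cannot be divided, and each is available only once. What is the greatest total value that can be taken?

Check high-value combinations within 12 kg:
- B+C: weight 4+5=9, value 45+42=87
- B+D: weight 4+4=8, value 45+35=80
- C+D: weight 5+4=9, value 42+35=77
- B: weight 4, value 45
- C: weight 5, value 42
Best: $87.

$87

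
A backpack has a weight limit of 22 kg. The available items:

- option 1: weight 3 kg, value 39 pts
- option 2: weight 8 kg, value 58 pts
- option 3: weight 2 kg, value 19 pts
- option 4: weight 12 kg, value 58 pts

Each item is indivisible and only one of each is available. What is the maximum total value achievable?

135 pts

Check high-value combinations within 22 kg:
- option 2+option 3+option 4: weight 8+2+12=22, value 58+19+58=135
- option 1+option 2+option 3: weight 3+8+2=13, value 39+58+19=116
- option 1+option 3+option 4: weight 3+2+12=17, value 39+19+58=116
- option 2+option 4: weight 8+12=20, value 58+58=116
- option 1+option 2: weight 3+8=11, value 39+58=97
Best: 135 pts.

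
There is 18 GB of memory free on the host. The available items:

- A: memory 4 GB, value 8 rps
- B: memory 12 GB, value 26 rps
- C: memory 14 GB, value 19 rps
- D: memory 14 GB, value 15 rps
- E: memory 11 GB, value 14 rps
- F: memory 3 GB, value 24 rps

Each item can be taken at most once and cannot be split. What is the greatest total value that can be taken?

50 rps

Check high-value combinations within 18 GB:
- B+F: memory 12+3=15, value 26+24=50
- A+E+F: memory 4+11+3=18, value 8+14+24=46
- C+F: memory 14+3=17, value 19+24=43
- D+F: memory 14+3=17, value 15+24=39
- E+F: memory 11+3=14, value 14+24=38
Best: 50 rps.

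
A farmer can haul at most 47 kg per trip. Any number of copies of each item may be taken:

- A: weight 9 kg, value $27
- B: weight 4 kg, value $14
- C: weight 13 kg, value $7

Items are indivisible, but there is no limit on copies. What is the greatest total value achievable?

$154

Best value-per-unit is B at 14/4, and filling with it alone uses weight 11×4=44. No mix of the others beats 11×14 = 154.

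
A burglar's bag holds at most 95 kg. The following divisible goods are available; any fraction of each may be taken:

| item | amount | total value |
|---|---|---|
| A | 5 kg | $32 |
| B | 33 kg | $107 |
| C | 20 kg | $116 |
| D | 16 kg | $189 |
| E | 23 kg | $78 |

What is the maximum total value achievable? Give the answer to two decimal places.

Take in order of value per unit:
- D (189/16 per unit): all 16 → value 189, running total 189.00
- A (32/5 per unit): all 5 → value 32, running total 221.00
- C (116/20 per unit): all 20 → value 116, running total 337.00
- E (78/23 per unit): all 23 → value 78, running total 415.00
- B (107/33 per unit): 31 of 33 → value 31×107/33 = 100.5152, running total 515.52
Total 515.52.

515.52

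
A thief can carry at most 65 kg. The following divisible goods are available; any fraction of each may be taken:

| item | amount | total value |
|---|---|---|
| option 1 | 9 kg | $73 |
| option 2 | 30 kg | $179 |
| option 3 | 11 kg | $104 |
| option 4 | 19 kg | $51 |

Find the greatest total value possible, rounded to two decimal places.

Take in order of value per unit:
- option 3 (104/11 per unit): all 11 → value 104, running total 104.00
- option 1 (73/9 per unit): all 9 → value 73, running total 177.00
- option 2 (179/30 per unit): all 30 → value 179, running total 356.00
- option 4 (51/19 per unit): 15 of 19 → value 15×51/19 = 40.2632, running total 396.26
Total 396.26.

396.26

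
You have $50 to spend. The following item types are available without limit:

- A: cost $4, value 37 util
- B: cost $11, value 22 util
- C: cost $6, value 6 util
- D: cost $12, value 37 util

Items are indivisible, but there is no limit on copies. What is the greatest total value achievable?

444 util

Best value-per-unit is A at 37/4, and filling with it alone uses cost 12×4=48. No mix of the others beats 12×37 = 444.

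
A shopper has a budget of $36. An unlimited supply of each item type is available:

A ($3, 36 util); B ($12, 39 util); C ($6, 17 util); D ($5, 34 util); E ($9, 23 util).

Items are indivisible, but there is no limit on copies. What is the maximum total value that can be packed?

Best value-per-unit is A at 36/3, and filling with it alone uses cost 12×3=36. No mix of the others beats 12×36 = 432.

432 util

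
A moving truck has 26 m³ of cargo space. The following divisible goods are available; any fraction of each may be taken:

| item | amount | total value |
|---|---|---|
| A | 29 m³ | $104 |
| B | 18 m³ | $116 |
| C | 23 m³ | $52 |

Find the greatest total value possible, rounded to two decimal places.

Take in order of value per unit:
- B (116/18 per unit): all 18 → value 116, running total 116.00
- A (104/29 per unit): 8 of 29 → value 8×104/29 = 28.6897, running total 144.69
Total 144.69.

144.69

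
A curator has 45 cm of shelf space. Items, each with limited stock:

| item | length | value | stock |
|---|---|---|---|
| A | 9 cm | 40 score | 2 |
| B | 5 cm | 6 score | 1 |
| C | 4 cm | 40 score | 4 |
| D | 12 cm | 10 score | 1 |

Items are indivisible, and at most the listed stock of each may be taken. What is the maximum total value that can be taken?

246 score

Top feasible selections:
- 2×A + 1×B + 4×C: length 39, value 246
- 2×A + 4×C: length 34, value 240
Best: 246 score.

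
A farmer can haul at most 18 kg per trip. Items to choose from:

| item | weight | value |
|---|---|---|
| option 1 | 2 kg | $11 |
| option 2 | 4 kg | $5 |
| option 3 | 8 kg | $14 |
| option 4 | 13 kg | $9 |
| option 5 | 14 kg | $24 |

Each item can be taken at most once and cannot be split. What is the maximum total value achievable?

This is a 0/1 knapsack; check combinations near the capacity.
- option 1+option 5: weight 2+14=16, value 11+24=35
- option 1+option 2+option 3: weight 2+4+8=14, value 11+5+14=30
- option 2+option 5: weight 4+14=18, value 5+24=29
- option 1+option 3: weight 2+8=10, value 11+14=25
- option 5: weight 14, value 24
Best: $35.

$35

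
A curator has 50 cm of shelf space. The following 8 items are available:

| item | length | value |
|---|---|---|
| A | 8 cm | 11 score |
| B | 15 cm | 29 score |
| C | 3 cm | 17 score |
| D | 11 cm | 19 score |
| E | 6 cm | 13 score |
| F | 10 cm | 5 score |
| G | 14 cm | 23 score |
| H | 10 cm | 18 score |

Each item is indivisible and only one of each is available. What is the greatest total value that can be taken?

101 score

Check high-value combinations within 50 cm:
- B+C+D+E+G: length 15+3+11+6+14=49, value 29+17+19+13+23=101
- B+C+E+G+H: length 15+3+6+14+10=48, value 29+17+13+23+18=100
- A+B+C+G+H: length 8+15+3+14+10=50, value 11+29+17+23+18=98
- B+C+D+E+H: length 15+3+11+6+10=45, value 29+17+19+13+18=96
Best: 101 score.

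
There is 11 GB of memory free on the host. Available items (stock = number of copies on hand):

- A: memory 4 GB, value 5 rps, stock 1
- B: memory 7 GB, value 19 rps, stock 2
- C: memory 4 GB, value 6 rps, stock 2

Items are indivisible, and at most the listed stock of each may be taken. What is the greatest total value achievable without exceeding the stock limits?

Top feasible selections:
- 1×B + 1×C: memory 11, value 25
- 1×A + 1×B: memory 11, value 24
- 1×B: memory 7, value 19
Best: 25 rps.

25 rps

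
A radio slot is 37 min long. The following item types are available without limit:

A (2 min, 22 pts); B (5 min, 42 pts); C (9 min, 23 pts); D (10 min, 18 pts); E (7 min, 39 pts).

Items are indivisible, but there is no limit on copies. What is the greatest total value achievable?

396 pts

Best value-per-unit is A at 22/2, and filling with it alone uses duration 18×2=36. No mix of the others beats 18×22 = 396.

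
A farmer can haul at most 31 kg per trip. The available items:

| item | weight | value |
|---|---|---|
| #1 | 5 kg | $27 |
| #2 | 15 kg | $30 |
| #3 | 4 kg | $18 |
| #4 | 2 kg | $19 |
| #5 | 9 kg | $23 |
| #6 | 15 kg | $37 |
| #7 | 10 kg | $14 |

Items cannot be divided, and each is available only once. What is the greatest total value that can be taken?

This is a 0/1 knapsack; check combinations near the capacity.
- #1+#4+#5+#6: weight 5+2+9+15=31, value 27+19+23+37=106
- #1+#3+#4+#6: weight 5+4+2+15=26, value 27+18+19+37=101
- #1+#3+#4+#5+#7: weight 5+4+2+9+10=30, value 27+18+19+23+14=101
- #1+#2+#4+#5: weight 5+15+2+9=31, value 27+30+19+23=99
- #3+#4+#5+#6: weight 4+2+9+15=30, value 18+19+23+37=97
Best: $106.

$106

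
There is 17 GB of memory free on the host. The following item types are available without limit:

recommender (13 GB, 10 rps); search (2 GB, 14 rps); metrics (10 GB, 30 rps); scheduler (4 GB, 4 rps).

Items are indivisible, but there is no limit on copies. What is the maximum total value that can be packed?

112 rps

Best value-per-unit is search at 14/2, and filling with it alone uses memory 8×2=16. No mix of the others beats 8×14 = 112.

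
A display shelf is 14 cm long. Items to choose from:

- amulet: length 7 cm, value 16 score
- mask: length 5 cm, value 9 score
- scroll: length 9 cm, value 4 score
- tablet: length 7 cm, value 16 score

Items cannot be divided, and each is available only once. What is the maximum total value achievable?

32 score

Check high-value combinations within 14 cm:
- amulet+tablet: length 7+7=14, value 16+16=32
- amulet+mask: length 7+5=12, value 16+9=25
- mask+tablet: length 5+7=12, value 9+16=25
- amulet: length 7, value 16
- tablet: length 7, value 16
Best: 32 score.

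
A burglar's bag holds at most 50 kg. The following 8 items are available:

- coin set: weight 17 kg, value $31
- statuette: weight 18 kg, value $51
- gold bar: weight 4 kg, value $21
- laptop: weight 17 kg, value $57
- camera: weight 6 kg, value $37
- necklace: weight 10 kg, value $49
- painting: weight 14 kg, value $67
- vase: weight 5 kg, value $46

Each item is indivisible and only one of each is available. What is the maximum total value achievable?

$240

This is a 0/1 knapsack; check combinations near the capacity.
- gold bar+laptop+necklace+painting+vase: weight 4+17+10+14+5=50, value 21+57+49+67+46=240
- gold bar+laptop+camera+painting+vase: weight 4+17+6+14+5=46, value 21+57+37+67+46=228
- statuette+gold bar+camera+painting+vase: weight 18+4+6+14+5=47, value 51+21+37+67+46=222
Best: $240.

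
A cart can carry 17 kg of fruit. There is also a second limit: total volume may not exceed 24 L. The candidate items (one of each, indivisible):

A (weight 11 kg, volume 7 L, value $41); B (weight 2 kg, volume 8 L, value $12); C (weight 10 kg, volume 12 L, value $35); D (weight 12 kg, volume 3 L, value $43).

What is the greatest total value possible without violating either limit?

Feasible sets respecting both limits:
- B+D: weight 14, volume 11, value 55
- A+B: weight 13, volume 15, value 53
- B+C: weight 12, volume 20, value 47
- D: weight 12, volume 3, value 43
Best: $55.

$55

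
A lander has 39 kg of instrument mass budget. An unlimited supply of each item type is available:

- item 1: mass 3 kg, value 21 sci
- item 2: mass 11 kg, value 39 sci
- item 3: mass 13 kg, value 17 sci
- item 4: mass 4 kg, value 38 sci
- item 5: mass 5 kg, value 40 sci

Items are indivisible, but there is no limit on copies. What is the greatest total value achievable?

Best value-per-unit is item 4 at 38/4; filling with it alone gives 9×38 = 342.
Optimal mix: 1×item 1 + 9×item 4 → mass 39, value 363.

363 sci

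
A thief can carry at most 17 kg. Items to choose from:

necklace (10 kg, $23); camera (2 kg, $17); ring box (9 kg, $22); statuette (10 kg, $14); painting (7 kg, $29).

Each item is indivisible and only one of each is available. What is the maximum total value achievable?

Check high-value combinations within 17 kg:
- necklace+painting: weight 10+7=17, value 23+29=52
- ring box+painting: weight 9+7=16, value 22+29=51
- camera+painting: weight 2+7=9, value 17+29=46
Best: $52.

$52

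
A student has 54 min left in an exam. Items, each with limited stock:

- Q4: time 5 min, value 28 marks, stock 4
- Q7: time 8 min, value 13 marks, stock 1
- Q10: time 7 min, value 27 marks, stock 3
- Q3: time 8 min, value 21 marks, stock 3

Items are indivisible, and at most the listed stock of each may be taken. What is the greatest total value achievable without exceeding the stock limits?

Top feasible selections:
- 4×Q4 + 3×Q10 + 1×Q3: time 49, value 214
- 4×Q4 + 2×Q10 + 2×Q3: time 50, value 208
- 3×Q4 + 3×Q10 + 2×Q3: time 52, value 207
Best: 214 marks.

214 marks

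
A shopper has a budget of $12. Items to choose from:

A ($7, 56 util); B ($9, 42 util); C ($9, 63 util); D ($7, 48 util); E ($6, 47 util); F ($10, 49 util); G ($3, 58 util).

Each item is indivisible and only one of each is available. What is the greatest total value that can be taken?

Check high-value combinations within $12:
- C+G: cost 9+3=12, value 63+58=121
- A+G: cost 7+3=10, value 56+58=114
- D+G: cost 7+3=10, value 48+58=106
Best: 121 util.

121 util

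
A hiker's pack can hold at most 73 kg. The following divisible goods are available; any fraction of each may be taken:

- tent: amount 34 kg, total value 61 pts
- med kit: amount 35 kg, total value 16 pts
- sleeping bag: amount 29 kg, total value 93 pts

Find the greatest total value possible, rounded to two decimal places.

Take in order of value per unit:
- sleeping bag (93/29 per unit): all 29 → value 93, running total 93.00
- tent (61/34 per unit): all 34 → value 61, running total 154.00
- med kit (16/35 per unit): 10 of 35 → value 10×16/35 = 4.5714, running total 158.57
Total 158.57.

158.57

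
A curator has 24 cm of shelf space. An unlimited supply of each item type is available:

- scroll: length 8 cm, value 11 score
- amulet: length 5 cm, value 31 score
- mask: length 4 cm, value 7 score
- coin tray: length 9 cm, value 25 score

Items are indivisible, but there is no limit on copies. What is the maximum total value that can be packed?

131 score

Best value-per-unit is amulet at 31/5; filling with it alone gives 4×31 = 124.
Optimal mix: 4×amulet + 1×mask → length 24, value 131.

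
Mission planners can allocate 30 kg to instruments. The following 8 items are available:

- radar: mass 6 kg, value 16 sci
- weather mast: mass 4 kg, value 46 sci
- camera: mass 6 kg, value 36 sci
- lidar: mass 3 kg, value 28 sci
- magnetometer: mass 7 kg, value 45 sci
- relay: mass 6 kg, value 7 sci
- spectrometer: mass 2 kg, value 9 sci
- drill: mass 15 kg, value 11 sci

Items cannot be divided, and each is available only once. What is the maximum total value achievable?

Check high-value combinations within 30 kg:
- radar+weather mast+camera+lidar+magnetometer+spectrometer: mass 6+4+6+3+7+2=28, value 16+46+36+28+45+9=180
- radar+weather mast+camera+lidar+magnetometer: mass 6+4+6+3+7=26, value 16+46+36+28+45=171
- weather mast+camera+lidar+magnetometer+relay+spectrometer: mass 4+6+3+7+6+2=28, value 46+36+28+45+7+9=171
Best: 180 sci.

180 sci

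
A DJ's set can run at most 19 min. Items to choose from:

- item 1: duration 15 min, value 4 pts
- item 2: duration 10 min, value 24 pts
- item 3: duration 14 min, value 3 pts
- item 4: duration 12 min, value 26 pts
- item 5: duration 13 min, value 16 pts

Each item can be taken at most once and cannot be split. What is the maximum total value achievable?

Check high-value combinations within 19 min:
- item 4: duration 12, value 26
- item 2: duration 10, value 24
- item 5: duration 13, value 16
Best: 26 pts.

26 pts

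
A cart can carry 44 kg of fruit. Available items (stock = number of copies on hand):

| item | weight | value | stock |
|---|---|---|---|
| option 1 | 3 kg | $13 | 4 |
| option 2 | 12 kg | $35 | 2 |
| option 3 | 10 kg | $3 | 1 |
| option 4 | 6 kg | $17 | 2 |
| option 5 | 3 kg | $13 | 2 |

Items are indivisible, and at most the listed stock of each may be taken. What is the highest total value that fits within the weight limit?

Best selections within weight 44 and stock limits:
- 4×option 1 + 2×option 2 + 2×option 5: weight 42, value 148
- 4×option 1 + 1×option 2 + 2×option 4 + 2×option 5: weight 42, value 147
- 2×option 1 + 2×option 2 + 1×option 4 + 2×option 5: weight 42, value 139
Best: $148.

$148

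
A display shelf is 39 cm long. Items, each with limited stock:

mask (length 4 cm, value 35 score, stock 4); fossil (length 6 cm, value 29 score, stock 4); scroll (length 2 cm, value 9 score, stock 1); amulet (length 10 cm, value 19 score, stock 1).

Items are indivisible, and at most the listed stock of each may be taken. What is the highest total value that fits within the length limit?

236 score

Best selections within length 39 and stock limits:
- 4×mask + 3×fossil + 1×scroll: length 36, value 236
- 3×mask + 4×fossil + 1×scroll: length 38, value 230
- 4×mask + 3×fossil: length 34, value 227
Best: 236 score.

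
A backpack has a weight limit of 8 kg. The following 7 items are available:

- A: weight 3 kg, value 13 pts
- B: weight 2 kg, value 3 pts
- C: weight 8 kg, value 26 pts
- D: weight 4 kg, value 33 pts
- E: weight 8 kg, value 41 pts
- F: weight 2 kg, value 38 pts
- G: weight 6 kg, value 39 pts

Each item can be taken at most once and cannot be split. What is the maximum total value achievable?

Check high-value combinations within 8 kg:
- F+G: weight 2+6=8, value 38+39=77
- B+D+F: weight 2+4+2=8, value 3+33+38=74
- D+F: weight 4+2=6, value 33+38=71
- A+B+F: weight 3+2+2=7, value 13+3+38=54
- A+F: weight 3+2=5, value 13+38=51
Best: 77 pts.

77 pts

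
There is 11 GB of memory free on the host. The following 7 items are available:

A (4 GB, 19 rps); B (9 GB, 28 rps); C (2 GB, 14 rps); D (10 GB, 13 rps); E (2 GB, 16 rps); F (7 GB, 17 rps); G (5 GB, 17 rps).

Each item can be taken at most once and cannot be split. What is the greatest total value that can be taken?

Check high-value combinations within 11 GB:
- A+E+G: memory 4+2+5=11, value 19+16+17=52
- A+C+G: memory 4+2+5=11, value 19+14+17=50
- A+C+E: memory 4+2+2=8, value 19+14+16=49
Best: 52 rps.

52 rps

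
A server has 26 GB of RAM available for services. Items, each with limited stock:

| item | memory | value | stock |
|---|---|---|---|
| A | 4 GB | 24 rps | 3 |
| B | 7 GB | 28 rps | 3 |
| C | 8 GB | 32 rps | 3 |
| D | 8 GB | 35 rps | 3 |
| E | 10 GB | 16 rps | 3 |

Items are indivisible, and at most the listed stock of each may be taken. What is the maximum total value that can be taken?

Top feasible selections:
- 3×A + 2×B: memory 26, value 128
- 2×A + 2×D: memory 24, value 118
Best: 128 rps.

128 rps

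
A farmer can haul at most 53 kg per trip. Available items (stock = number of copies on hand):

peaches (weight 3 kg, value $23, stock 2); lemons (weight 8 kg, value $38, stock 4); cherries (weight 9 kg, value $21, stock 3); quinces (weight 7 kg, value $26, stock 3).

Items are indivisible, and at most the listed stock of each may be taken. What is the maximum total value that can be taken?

Best selections within weight 53 and stock limits:
- 2×peaches + 4×lemons + 2×quinces: weight 52, value 250
- 2×peaches + 3×lemons + 3×quinces: weight 51, value 238
Best: $250.

$250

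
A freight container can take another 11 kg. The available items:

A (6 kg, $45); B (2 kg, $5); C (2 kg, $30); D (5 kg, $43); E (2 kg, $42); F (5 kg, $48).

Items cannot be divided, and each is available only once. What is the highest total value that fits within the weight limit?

Check high-value combinations within 11 kg:
- B+C+E+F: weight 2+2+2+5=11, value 5+30+42+48=125
- C+E+F: weight 2+2+5=9, value 30+42+48=120
- B+C+D+E: weight 2+2+5+2=11, value 5+30+43+42=120
Best: $125.

$125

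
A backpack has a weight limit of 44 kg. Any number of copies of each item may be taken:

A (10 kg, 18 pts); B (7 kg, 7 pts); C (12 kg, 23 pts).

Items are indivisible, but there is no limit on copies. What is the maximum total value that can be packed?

82 pts

Best value-per-unit is C at 23/12; filling with it alone gives 3×23 = 69.
Optimal mix: 2×A + 2×C → weight 44, value 82.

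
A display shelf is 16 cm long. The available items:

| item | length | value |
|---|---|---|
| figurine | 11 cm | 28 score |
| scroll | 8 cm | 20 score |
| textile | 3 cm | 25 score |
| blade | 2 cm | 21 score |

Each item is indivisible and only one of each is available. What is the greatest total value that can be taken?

74 score

Check high-value combinations within 16 cm:
- figurine+textile+blade: length 11+3+2=16, value 28+25+21=74
- scroll+textile+blade: length 8+3+2=13, value 20+25+21=66
- figurine+textile: length 11+3=14, value 28+25=53
- figurine+blade: length 11+2=13, value 28+21=49
- textile+blade: length 3+2=5, value 25+21=46
Best: 74 score.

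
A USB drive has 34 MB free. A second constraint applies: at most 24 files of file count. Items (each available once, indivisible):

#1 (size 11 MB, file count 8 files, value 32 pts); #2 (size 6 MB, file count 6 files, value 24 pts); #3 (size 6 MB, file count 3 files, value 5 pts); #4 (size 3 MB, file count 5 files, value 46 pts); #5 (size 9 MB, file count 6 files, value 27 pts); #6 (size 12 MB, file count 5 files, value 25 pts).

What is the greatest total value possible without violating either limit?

Feasible sets respecting both limits:
- #1+#2+#4+#6: size 32, file count 24, value 127
- #2+#4+#5+#6: size 30, file count 22, value 122
- #1+#3+#4+#5: size 29, file count 22, value 110
Best: 127 pts.

127 pts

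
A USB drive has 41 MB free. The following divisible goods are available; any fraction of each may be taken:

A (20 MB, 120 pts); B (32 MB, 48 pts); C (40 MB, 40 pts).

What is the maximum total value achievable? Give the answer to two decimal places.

Take in order of value per unit:
- A (120/20 per unit): all 20 → value 120, running total 120.00
- B (48/32 per unit): 21 of 32 → value 21×48/32 = 31.5000, running total 151.50
Total 151.50.

151.50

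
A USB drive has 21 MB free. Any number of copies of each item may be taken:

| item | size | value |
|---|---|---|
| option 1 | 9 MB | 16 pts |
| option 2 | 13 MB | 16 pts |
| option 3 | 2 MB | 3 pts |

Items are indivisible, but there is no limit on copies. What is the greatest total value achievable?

Best value-per-unit is option 1 at 16/9; filling with it alone gives 2×16 = 32.
Optimal mix: 2×option 1 + 1×option 3 → size 20, value 35.

35 pts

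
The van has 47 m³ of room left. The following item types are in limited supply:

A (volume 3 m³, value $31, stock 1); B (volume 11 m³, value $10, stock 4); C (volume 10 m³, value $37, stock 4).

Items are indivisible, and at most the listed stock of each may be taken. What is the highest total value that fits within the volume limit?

$179

Best selections within volume 47 and stock limits:
- 1×A + 4×C: volume 43, value 179
- 1×A + 1×B + 3×C: volume 44, value 152
- 4×C: volume 40, value 148
Best: $179.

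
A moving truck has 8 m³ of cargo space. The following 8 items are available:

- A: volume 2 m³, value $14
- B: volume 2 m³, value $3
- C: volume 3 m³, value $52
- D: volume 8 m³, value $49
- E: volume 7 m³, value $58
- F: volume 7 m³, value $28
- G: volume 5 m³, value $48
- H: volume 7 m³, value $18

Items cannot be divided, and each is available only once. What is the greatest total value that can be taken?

Check high-value combinations within 8 m³:
- C+G: volume 3+5=8, value 52+48=100
- A+B+C: volume 2+2+3=7, value 14+3+52=69
- A+C: volume 2+3=5, value 14+52=66
- A+G: volume 2+5=7, value 14+48=62
- E: volume 7, value 58
Best: $100.

$100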